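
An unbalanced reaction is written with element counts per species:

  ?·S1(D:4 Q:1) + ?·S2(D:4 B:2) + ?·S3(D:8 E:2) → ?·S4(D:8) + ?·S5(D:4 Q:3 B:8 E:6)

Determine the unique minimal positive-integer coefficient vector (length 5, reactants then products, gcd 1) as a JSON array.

Coefficients: [3, 4, 3, 6, 1]

D: 3·4+4·4+3·8 = 52 | 6·8+1·4 = 52
Q: 3·1+4·0+3·0 = 3 | 6·0+1·3 = 3
B: 3·0+4·2+3·0 = 8 | 6·0+1·8 = 8
E: 3·0+4·0+3·2 = 6 | 6·0+1·6 = 6
gcd(3,4,3,6,1) = 1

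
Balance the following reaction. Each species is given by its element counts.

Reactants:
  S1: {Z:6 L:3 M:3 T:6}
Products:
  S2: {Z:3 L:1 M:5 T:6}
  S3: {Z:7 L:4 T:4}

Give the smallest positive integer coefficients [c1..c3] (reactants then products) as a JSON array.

Z: 5·6 = 30 | 3·3+3·7 = 30
L: 5·3 = 15 | 3·1+3·4 = 15
M: 5·3 = 15 | 3·5+3·0 = 15
T: 5·6 = 30 | 3·6+3·4 = 30
gcd(5,3,3) = 1

Coefficients: [5, 3, 3]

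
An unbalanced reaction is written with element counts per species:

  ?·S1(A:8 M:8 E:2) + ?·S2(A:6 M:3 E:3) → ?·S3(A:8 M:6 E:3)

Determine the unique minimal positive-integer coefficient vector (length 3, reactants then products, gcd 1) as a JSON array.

A: 3·8+4·6 = 48 | 6·8 = 48
M: 3·8+4·3 = 36 | 6·6 = 36
E: 3·2+4·3 = 18 | 6·3 = 18
gcd(3,4,6) = 1

Coefficients: [3, 4, 6]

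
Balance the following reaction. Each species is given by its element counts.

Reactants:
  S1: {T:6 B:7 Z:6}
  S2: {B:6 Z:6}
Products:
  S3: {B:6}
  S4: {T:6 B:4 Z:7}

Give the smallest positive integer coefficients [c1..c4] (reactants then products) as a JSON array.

T: 6·6+1·0 = 36 | 4·0+6·6 = 36
B: 6·7+1·6 = 48 | 4·6+6·4 = 48
Z: 6·6+1·6 = 42 | 4·0+6·7 = 42
gcd(6,1,4,6) = 1

Coefficients: [6, 1, 4, 6]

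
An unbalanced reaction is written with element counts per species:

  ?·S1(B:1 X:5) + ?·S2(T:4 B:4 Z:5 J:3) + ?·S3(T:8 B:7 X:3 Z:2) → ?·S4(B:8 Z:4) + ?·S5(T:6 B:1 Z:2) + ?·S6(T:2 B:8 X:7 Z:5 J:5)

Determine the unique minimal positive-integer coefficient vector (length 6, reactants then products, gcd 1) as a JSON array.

T: 3·0+5·4+2·8 = 36 | 1·0+5·6+3·2 = 36
B: 3·1+5·4+2·7 = 37 | 1·8+5·1+3·8 = 37
X: 3·5+5·0+2·3 = 21 | 1·0+5·0+3·7 = 21
Z: 3·0+5·5+2·2 = 29 | 1·4+5·2+3·5 = 29
J: 3·0+5·3+2·0 = 15 | 1·0+5·0+3·5 = 15
gcd(3,5,2,1,5,3) = 1

Coefficients: [3, 5, 2, 1, 5, 3]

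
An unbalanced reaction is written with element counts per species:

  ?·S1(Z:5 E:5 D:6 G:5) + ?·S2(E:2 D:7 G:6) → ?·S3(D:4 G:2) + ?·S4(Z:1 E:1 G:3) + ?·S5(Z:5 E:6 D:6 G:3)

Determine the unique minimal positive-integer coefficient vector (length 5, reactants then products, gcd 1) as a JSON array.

Z: 5·5+2·0 = 25 | 5·0+5·1+4·5 = 25
E: 5·5+2·2 = 29 | 5·0+5·1+4·6 = 29
D: 5·6+2·7 = 44 | 5·4+5·0+4·6 = 44
G: 5·5+2·6 = 37 | 5·2+5·3+4·3 = 37
gcd(5,2,5,5,4) = 1

Coefficients: [5, 2, 5, 5, 4]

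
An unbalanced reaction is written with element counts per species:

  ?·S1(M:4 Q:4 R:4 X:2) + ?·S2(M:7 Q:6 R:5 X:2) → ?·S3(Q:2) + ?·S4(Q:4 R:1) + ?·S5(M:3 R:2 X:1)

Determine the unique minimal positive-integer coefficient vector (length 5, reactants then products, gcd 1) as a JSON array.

M: 1·4+2·7 = 18 | 4·0+2·0+6·3 = 18
Q: 1·4+2·6 = 16 | 4·2+2·4+6·0 = 16
R: 1·4+2·5 = 14 | 4·0+2·1+6·2 = 14
X: 1·2+2·2 = 6 | 4·0+2·0+6·1 = 6
gcd(1,2,4,2,6) = 1

Coefficients: [1, 2, 4, 2, 6]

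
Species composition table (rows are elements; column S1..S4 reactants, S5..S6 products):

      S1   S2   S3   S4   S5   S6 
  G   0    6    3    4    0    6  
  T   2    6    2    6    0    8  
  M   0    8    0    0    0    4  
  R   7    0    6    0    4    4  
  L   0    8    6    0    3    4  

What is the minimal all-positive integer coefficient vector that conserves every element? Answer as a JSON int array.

G: 4·0+3·6+2·3+3·4 = 36 | 4·0+6·6 = 36
T: 4·2+3·6+2·2+3·6 = 48 | 4·0+6·8 = 48
M: 4·0+3·8+2·0+3·0 = 24 | 4·0+6·4 = 24
R: 4·7+3·0+2·6+3·0 = 40 | 4·4+6·4 = 40
L: 4·0+3·8+2·6+3·0 = 36 | 4·3+6·4 = 36
gcd(4,3,2,3,4,6) = 1

Coefficients: [4, 3, 2, 3, 4, 6]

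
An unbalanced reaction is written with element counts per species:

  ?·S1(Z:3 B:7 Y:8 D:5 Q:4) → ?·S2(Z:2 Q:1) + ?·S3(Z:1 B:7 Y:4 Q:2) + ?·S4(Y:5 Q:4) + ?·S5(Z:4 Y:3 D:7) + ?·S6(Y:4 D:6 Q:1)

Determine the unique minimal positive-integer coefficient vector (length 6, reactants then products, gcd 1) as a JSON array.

Z: 5·3 = 15 | 3·2+5·1+1·0+1·4+3·0 = 15
B: 5·7 = 35 | 3·0+5·7+1·0+1·0+3·0 = 35
Y: 5·8 = 40 | 3·0+5·4+1·5+1·3+3·4 = 40
D: 5·5 = 25 | 3·0+5·0+1·0+1·7+3·6 = 25
Q: 5·4 = 20 | 3·1+5·2+1·4+1·0+3·1 = 20
gcd(5,3,5,1,1,3) = 1

Coefficients: [5, 3, 5, 1, 1, 3]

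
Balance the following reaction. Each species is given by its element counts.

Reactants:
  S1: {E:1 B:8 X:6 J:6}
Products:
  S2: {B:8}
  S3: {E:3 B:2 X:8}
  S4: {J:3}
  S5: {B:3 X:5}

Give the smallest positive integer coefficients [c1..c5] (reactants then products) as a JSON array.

Coefficients: [3, 2, 1, 6, 2]

E: 3·1 = 3 | 2·0+1·3+6·0+2·0 = 3
B: 3·8 = 24 | 2·8+1·2+6·0+2·3 = 24
X: 3·6 = 18 | 2·0+1·8+6·0+2·5 = 18
J: 3·6 = 18 | 2·0+1·0+6·3+2·0 = 18
gcd(3,2,1,6,2) = 1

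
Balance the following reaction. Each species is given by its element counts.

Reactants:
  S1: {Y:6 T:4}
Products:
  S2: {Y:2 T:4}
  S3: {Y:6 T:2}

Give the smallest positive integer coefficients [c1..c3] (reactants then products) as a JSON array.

Coefficients: [5, 3, 4]

Y: 5·6 = 30 | 3·2+4·6 = 30
T: 5·4 = 20 | 3·4+4·2 = 20
gcd(5,3,4) = 1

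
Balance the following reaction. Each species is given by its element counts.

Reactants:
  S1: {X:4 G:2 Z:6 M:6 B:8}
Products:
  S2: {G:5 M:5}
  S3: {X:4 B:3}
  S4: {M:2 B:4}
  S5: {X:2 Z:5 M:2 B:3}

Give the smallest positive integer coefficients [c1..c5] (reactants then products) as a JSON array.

X: 5·4 = 20 | 2·0+2·4+4·0+6·2 = 20
G: 5·2 = 10 | 2·5+2·0+4·0+6·0 = 10
Z: 5·6 = 30 | 2·0+2·0+4·0+6·5 = 30
M: 5·6 = 30 | 2·5+2·0+4·2+6·2 = 30
B: 5·8 = 40 | 2·0+2·3+4·4+6·3 = 40
gcd(5,2,2,4,6) = 1

Coefficients: [5, 2, 2, 4, 6]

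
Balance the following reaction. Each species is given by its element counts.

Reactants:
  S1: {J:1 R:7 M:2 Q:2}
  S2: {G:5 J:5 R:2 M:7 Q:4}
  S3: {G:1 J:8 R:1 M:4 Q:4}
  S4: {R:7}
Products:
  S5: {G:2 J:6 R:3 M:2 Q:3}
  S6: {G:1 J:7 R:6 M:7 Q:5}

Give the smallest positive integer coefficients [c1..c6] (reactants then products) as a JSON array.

G: 2·0+1·5+4·1+1·0 = 9 | 3·2+3·1 = 9
J: 2·1+1·5+4·8+1·0 = 39 | 3·6+3·7 = 39
R: 2·7+1·2+4·1+1·7 = 27 | 3·3+3·6 = 27
M: 2·2+1·7+4·4+1·0 = 27 | 3·2+3·7 = 27
Q: 2·2+1·4+4·4+1·0 = 24 | 3·3+3·5 = 24
gcd(2,1,4,1,3,3) = 1

Coefficients: [2, 1, 4, 1, 3, 3]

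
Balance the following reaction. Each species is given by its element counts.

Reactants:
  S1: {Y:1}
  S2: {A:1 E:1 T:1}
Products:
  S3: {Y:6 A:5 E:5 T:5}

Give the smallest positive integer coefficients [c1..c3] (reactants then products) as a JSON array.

Coefficients: [6, 5, 1]

Y: 6·1+5·0 = 6 | 1·6 = 6
A: 6·0+5·1 = 5 | 1·5 = 5
E: 6·0+5·1 = 5 | 1·5 = 5
T: 6·0+5·1 = 5 | 1·5 = 5
gcd(6,5,1) = 1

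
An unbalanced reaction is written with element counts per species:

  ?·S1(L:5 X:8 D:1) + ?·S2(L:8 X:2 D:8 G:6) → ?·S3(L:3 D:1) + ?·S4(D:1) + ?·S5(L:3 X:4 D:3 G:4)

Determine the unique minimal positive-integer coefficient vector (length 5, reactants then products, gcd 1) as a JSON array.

L: 1·5+2·8 = 21 | 4·3+4·0+3·3 = 21
X: 1·8+2·2 = 12 | 4·0+4·0+3·4 = 12
D: 1·1+2·8 = 17 | 4·1+4·1+3·3 = 17
G: 1·0+2·6 = 12 | 4·0+4·0+3·4 = 12
gcd(1,2,4,4,3) = 1

Coefficients: [1, 2, 4, 4, 3]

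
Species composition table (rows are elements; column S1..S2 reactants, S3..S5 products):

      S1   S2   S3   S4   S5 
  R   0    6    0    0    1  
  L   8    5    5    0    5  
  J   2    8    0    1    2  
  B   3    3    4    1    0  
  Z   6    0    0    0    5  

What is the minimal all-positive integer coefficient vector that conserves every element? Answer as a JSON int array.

Coefficients: [5, 1, 3, 6, 6]

R: 5·0+1·6 = 6 | 3·0+6·0+6·1 = 6
L: 5·8+1·5 = 45 | 3·5+6·0+6·5 = 45
J: 5·2+1·8 = 18 | 3·0+6·1+6·2 = 18
B: 5·3+1·3 = 18 | 3·4+6·1+6·0 = 18
Z: 5·6+1·0 = 30 | 3·0+6·0+6·5 = 30
gcd(5,1,3,6,6) = 1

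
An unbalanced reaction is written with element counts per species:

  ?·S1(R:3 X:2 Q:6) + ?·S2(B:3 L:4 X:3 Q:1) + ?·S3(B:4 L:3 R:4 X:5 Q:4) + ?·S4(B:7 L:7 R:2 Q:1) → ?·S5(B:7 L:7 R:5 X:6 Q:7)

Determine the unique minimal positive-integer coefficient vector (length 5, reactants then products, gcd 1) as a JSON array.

Coefficients: [3, 3, 3, 2, 5]

B: 3·0+3·3+3·4+2·7 = 35 | 5·7 = 35
L: 3·0+3·4+3·3+2·7 = 35 | 5·7 = 35
R: 3·3+3·0+3·4+2·2 = 25 | 5·5 = 25
X: 3·2+3·3+3·5+2·0 = 30 | 5·6 = 30
Q: 3·6+3·1+3·4+2·1 = 35 | 5·7 = 35
gcd(3,3,3,2,5) = 1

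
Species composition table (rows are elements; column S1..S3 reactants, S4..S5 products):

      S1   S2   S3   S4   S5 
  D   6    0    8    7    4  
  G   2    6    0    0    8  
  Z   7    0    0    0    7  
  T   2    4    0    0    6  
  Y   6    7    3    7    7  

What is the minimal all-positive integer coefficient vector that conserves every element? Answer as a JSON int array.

D: 5·6+5·0+4·8 = 62 | 6·7+5·4 = 62
G: 5·2+5·6+4·0 = 40 | 6·0+5·8 = 40
Z: 5·7+5·0+4·0 = 35 | 6·0+5·7 = 35
T: 5·2+5·4+4·0 = 30 | 6·0+5·6 = 30
Y: 5·6+5·7+4·3 = 77 | 6·7+5·7 = 77
gcd(5,5,4,6,5) = 1

Coefficients: [5, 5, 4, 6, 5]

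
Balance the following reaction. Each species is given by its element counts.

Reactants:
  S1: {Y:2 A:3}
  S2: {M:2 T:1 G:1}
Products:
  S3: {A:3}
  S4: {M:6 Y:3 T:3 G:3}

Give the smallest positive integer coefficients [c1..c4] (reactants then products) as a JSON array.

Coefficients: [3, 6, 3, 2]

M: 3·0+6·2 = 12 | 3·0+2·6 = 12
Y: 3·2+6·0 = 6 | 3·0+2·3 = 6
T: 3·0+6·1 = 6 | 3·0+2·3 = 6
G: 3·0+6·1 = 6 | 3·0+2·3 = 6
A: 3·3+6·0 = 9 | 3·3+2·0 = 9
gcd(3,6,3,2) = 1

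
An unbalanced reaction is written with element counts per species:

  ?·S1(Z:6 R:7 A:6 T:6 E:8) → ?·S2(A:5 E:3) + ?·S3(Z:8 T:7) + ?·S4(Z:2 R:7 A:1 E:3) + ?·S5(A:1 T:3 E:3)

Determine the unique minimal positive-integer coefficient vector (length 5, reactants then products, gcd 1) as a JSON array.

Z: 6·6 = 36 | 5·0+3·8+6·2+5·0 = 36
R: 6·7 = 42 | 5·0+3·0+6·7+5·0 = 42
A: 6·6 = 36 | 5·5+3·0+6·1+5·1 = 36
T: 6·6 = 36 | 5·0+3·7+6·0+5·3 = 36
E: 6·8 = 48 | 5·3+3·0+6·3+5·3 = 48
gcd(6,5,3,6,5) = 1

Coefficients: [6, 5, 3, 6, 5]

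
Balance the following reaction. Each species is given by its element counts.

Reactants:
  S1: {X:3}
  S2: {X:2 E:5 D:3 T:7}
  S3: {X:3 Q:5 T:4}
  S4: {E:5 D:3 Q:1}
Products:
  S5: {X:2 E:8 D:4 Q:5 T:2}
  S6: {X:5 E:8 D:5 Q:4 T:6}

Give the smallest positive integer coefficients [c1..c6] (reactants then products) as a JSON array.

X: 3·3+2·2+3·3+6·0 = 22 | 1·2+4·5 = 22
E: 3·0+2·5+3·0+6·5 = 40 | 1·8+4·8 = 40
D: 3·0+2·3+3·0+6·3 = 24 | 1·4+4·5 = 24
Q: 3·0+2·0+3·5+6·1 = 21 | 1·5+4·4 = 21
T: 3·0+2·7+3·4+6·0 = 26 | 1·2+4·6 = 26
gcd(3,2,3,6,1,4) = 1

Coefficients: [3, 2, 3, 6, 1, 4]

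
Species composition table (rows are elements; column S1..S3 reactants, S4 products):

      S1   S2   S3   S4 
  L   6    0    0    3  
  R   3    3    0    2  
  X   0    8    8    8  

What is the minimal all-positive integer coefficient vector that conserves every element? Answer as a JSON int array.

L: 3·6+1·0+5·0 = 18 | 6·3 = 18
R: 3·3+1·3+5·0 = 12 | 6·2 = 12
X: 3·0+1·8+5·8 = 48 | 6·8 = 48
gcd(3,1,5,6) = 1

Coefficients: [3, 1, 5, 6]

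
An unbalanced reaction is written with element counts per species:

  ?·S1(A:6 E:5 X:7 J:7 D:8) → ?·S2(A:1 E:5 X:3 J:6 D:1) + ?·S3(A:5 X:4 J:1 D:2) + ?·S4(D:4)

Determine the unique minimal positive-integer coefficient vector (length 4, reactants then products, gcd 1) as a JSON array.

Coefficients: [4, 4, 4, 5]

A: 4·6 = 24 | 4·1+4·5+5·0 = 24
E: 4·5 = 20 | 4·5+4·0+5·0 = 20
X: 4·7 = 28 | 4·3+4·4+5·0 = 28
J: 4·7 = 28 | 4·6+4·1+5·0 = 28
D: 4·8 = 32 | 4·1+4·2+5·4 = 32
gcd(4,4,4,5) = 1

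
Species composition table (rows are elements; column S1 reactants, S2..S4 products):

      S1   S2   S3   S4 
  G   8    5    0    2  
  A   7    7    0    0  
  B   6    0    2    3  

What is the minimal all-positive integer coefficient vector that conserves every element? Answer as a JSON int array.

Coefficients: [4, 4, 3, 6]

G: 4·8 = 32 | 4·5+3·0+6·2 = 32
A: 4·7 = 28 | 4·7+3·0+6·0 = 28
B: 4·6 = 24 | 4·0+3·2+6·3 = 24
gcd(4,4,3,6) = 1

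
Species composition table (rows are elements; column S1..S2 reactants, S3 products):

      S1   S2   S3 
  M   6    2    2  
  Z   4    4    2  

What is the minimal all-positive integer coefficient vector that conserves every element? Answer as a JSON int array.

M: 1·6+1·2 = 8 | 4·2 = 8
Z: 1·4+1·4 = 8 | 4·2 = 8
gcd(1,1,4) = 1

Coefficients: [1, 1, 4]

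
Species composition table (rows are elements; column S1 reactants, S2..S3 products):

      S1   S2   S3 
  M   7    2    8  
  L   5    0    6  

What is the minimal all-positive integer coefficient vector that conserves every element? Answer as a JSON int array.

Coefficients: [6, 1, 5]

M: 6·7 = 42 | 1·2+5·8 = 42
L: 6·5 = 30 | 1·0+5·6 = 30
gcd(6,1,5) = 1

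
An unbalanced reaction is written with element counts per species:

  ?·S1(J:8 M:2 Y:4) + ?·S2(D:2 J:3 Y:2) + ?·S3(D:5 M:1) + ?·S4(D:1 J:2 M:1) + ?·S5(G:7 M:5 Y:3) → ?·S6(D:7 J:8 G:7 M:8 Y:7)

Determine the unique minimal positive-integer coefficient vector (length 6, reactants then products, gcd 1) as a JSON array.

Coefficients: [4, 2, 6, 1, 5, 5]

D: 4·0+2·2+6·5+1·1+5·0 = 35 | 5·7 = 35
J: 4·8+2·3+6·0+1·2+5·0 = 40 | 5·8 = 40
G: 4·0+2·0+6·0+1·0+5·7 = 35 | 5·7 = 35
M: 4·2+2·0+6·1+1·1+5·5 = 40 | 5·8 = 40
Y: 4·4+2·2+6·0+1·0+5·3 = 35 | 5·7 = 35
gcd(4,2,6,1,5,5) = 1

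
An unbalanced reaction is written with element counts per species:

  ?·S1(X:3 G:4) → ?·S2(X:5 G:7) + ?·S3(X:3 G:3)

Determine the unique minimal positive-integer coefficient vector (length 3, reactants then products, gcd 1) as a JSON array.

X: 6·3 = 18 | 3·5+1·3 = 18
G: 6·4 = 24 | 3·7+1·3 = 24
gcd(6,3,1) = 1

Coefficients: [6, 3, 1]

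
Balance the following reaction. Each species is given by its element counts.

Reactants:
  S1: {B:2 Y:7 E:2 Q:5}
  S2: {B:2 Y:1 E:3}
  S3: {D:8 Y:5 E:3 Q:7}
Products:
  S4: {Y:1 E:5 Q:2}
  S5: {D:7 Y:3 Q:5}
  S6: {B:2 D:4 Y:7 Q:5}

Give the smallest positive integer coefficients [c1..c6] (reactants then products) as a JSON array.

Coefficients: [3, 2, 6, 6, 4, 5]

B: 3·2+2·2+6·0 = 10 | 6·0+4·0+5·2 = 10
D: 3·0+2·0+6·8 = 48 | 6·0+4·7+5·4 = 48
Y: 3·7+2·1+6·5 = 53 | 6·1+4·3+5·7 = 53
E: 3·2+2·3+6·3 = 30 | 6·5+4·0+5·0 = 30
Q: 3·5+2·0+6·7 = 57 | 6·2+4·5+5·5 = 57
gcd(3,2,6,6,4,5) = 1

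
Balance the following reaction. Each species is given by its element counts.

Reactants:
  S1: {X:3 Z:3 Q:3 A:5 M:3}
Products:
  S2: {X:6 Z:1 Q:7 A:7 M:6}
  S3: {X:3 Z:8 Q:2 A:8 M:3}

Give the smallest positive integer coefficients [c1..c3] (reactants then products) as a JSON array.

X: 3·3 = 9 | 1·6+1·3 = 9
Z: 3·3 = 9 | 1·1+1·8 = 9
Q: 3·3 = 9 | 1·7+1·2 = 9
A: 3·5 = 15 | 1·7+1·8 = 15
M: 3·3 = 9 | 1·6+1·3 = 9
gcd(3,1,1) = 1

Coefficients: [3, 1, 1]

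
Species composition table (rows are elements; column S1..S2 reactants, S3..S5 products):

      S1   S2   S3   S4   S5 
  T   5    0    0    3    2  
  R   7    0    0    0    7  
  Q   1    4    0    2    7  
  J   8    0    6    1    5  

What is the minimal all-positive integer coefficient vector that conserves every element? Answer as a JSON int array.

T: 3·5+6·0 = 15 | 1·0+3·3+3·2 = 15
R: 3·7+6·0 = 21 | 1·0+3·0+3·7 = 21
Q: 3·1+6·4 = 27 | 1·0+3·2+3·7 = 27
J: 3·8+6·0 = 24 | 1·6+3·1+3·5 = 24
gcd(3,6,1,3,3) = 1

Coefficients: [3, 6, 1, 3, 3]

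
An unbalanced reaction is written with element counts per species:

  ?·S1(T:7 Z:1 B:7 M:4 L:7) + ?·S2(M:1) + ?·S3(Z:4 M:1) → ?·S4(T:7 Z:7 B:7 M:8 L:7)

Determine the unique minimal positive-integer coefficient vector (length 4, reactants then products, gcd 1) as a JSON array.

Coefficients: [2, 5, 3, 2]

T: 2·7+5·0+3·0 = 14 | 2·7 = 14
Z: 2·1+5·0+3·4 = 14 | 2·7 = 14
B: 2·7+5·0+3·0 = 14 | 2·7 = 14
M: 2·4+5·1+3·1 = 16 | 2·8 = 16
L: 2·7+5·0+3·0 = 14 | 2·7 = 14
gcd(2,5,3,2) = 1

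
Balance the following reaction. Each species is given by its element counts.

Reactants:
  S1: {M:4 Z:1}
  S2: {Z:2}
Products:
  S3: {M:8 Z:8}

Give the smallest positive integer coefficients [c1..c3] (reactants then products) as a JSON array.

Coefficients: [2, 3, 1]

M: 2·4+3·0 = 8 | 1·8 = 8
Z: 2·1+3·2 = 8 | 1·8 = 8
gcd(2,3,1) = 1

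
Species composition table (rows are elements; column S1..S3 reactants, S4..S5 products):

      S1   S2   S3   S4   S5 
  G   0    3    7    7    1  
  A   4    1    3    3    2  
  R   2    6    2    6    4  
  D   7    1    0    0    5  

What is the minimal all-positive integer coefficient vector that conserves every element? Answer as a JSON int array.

G: 2·0+6·3+3·7 = 39 | 5·7+4·1 = 39
A: 2·4+6·1+3·3 = 23 | 5·3+4·2 = 23
R: 2·2+6·6+3·2 = 46 | 5·6+4·4 = 46
D: 2·7+6·1+3·0 = 20 | 5·0+4·5 = 20
gcd(2,6,3,5,4) = 1

Coefficients: [2, 6, 3, 5, 4]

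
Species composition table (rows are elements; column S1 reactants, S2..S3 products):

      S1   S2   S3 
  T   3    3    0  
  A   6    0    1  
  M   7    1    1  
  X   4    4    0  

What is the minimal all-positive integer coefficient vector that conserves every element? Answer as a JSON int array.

Coefficients: [1, 1, 6]

T: 1·3 = 3 | 1·3+6·0 = 3
A: 1·6 = 6 | 1·0+6·1 = 6
M: 1·7 = 7 | 1·1+6·1 = 7
X: 1·4 = 4 | 1·4+6·0 = 4
gcd(1,1,6) = 1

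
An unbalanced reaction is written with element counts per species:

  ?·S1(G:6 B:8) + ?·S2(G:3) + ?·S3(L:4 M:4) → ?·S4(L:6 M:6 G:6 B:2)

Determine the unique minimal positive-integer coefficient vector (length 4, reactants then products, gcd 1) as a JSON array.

Coefficients: [1, 6, 6, 4]

L: 1·0+6·0+6·4 = 24 | 4·6 = 24
M: 1·0+6·0+6·4 = 24 | 4·6 = 24
G: 1·6+6·3+6·0 = 24 | 4·6 = 24
B: 1·8+6·0+6·0 = 8 | 4·2 = 8
gcd(1,6,6,4) = 1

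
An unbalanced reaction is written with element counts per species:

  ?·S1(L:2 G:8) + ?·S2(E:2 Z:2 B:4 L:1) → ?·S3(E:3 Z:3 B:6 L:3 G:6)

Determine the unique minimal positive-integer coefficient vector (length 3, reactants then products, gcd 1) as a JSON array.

E: 3·0+6·2 = 12 | 4·3 = 12
Z: 3·0+6·2 = 12 | 4·3 = 12
B: 3·0+6·4 = 24 | 4·6 = 24
L: 3·2+6·1 = 12 | 4·3 = 12
G: 3·8+6·0 = 24 | 4·6 = 24
gcd(3,6,4) = 1

Coefficients: [3, 6, 4]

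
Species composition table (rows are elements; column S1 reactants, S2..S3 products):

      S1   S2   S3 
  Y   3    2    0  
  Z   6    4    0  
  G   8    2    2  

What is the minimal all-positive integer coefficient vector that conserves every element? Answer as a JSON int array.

Coefficients: [2, 3, 5]

Y: 2·3 = 6 | 3·2+5·0 = 6
Z: 2·6 = 12 | 3·4+5·0 = 12
G: 2·8 = 16 | 3·2+5·2 = 16
gcd(2,3,5) = 1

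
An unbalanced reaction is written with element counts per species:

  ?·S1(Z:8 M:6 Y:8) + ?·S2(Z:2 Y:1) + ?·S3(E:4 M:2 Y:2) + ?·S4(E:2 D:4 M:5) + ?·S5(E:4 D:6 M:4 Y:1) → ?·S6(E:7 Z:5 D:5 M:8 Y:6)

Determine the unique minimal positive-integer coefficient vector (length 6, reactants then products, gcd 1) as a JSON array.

Coefficients: [1, 6, 4, 2, 2, 4]

E: 1·0+6·0+4·4+2·2+2·4 = 28 | 4·7 = 28
Z: 1·8+6·2+4·0+2·0+2·0 = 20 | 4·5 = 20
D: 1·0+6·0+4·0+2·4+2·6 = 20 | 4·5 = 20
M: 1·6+6·0+4·2+2·5+2·4 = 32 | 4·8 = 32
Y: 1·8+6·1+4·2+2·0+2·1 = 24 | 4·6 = 24
gcd(1,6,4,2,2,4) = 1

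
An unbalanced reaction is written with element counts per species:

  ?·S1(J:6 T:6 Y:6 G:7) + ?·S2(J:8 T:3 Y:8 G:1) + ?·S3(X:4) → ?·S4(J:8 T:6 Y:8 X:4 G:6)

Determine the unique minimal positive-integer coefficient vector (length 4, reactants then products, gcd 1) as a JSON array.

Coefficients: [4, 2, 5, 5]

J: 4·6+2·8+5·0 = 40 | 5·8 = 40
T: 4·6+2·3+5·0 = 30 | 5·6 = 30
Y: 4·6+2·8+5·0 = 40 | 5·8 = 40
X: 4·0+2·0+5·4 = 20 | 5·4 = 20
G: 4·7+2·1+5·0 = 30 | 5·6 = 30
gcd(4,2,5,5) = 1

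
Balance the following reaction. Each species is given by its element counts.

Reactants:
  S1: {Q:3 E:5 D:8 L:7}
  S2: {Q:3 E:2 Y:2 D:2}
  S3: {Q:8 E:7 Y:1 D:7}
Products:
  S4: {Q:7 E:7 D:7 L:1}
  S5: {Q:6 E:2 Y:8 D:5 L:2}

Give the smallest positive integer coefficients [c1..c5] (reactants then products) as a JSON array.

Q: 1·3+2·3+4·8 = 41 | 5·7+1·6 = 41
E: 1·5+2·2+4·7 = 37 | 5·7+1·2 = 37
Y: 1·0+2·2+4·1 = 8 | 5·0+1·8 = 8
D: 1·8+2·2+4·7 = 40 | 5·7+1·5 = 40
L: 1·7+2·0+4·0 = 7 | 5·1+1·2 = 7
gcd(1,2,4,5,1) = 1

Coefficients: [1, 2, 4, 5, 1]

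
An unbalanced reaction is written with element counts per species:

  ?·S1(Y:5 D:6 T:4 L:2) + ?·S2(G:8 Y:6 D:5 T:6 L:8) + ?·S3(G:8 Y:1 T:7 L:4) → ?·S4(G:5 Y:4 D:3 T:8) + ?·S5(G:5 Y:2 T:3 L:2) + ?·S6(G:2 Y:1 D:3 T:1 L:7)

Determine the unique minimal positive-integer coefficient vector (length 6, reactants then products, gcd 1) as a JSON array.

Coefficients: [1, 3, 3, 3, 5, 4]

G: 1·0+3·8+3·8 = 48 | 3·5+5·5+4·2 = 48
Y: 1·5+3·6+3·1 = 26 | 3·4+5·2+4·1 = 26
D: 1·6+3·5+3·0 = 21 | 3·3+5·0+4·3 = 21
T: 1·4+3·6+3·7 = 43 | 3·8+5·3+4·1 = 43
L: 1·2+3·8+3·4 = 38 | 3·0+5·2+4·7 = 38
gcd(1,3,3,3,5,4) = 1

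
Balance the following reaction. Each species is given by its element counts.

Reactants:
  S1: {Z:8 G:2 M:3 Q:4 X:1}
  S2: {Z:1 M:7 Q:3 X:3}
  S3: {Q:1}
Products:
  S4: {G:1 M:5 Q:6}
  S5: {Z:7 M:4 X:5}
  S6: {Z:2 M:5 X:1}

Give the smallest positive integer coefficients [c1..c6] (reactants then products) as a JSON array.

Coefficients: [3, 6, 6, 6, 4, 1]

Z: 3·8+6·1+6·0 = 30 | 6·0+4·7+1·2 = 30
G: 3·2+6·0+6·0 = 6 | 6·1+4·0+1·0 = 6
M: 3·3+6·7+6·0 = 51 | 6·5+4·4+1·5 = 51
Q: 3·4+6·3+6·1 = 36 | 6·6+4·0+1·0 = 36
X: 3·1+6·3+6·0 = 21 | 6·0+4·5+1·1 = 21
gcd(3,6,6,6,4,1) = 1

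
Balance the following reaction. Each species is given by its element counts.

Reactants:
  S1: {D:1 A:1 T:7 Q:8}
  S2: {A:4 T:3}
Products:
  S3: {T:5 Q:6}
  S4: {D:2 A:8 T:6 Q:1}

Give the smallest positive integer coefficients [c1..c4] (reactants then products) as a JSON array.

Coefficients: [4, 3, 5, 2]

D: 4·1+3·0 = 4 | 5·0+2·2 = 4
A: 4·1+3·4 = 16 | 5·0+2·8 = 16
T: 4·7+3·3 = 37 | 5·5+2·6 = 37
Q: 4·8+3·0 = 32 | 5·6+2·1 = 32
gcd(4,3,5,2) = 1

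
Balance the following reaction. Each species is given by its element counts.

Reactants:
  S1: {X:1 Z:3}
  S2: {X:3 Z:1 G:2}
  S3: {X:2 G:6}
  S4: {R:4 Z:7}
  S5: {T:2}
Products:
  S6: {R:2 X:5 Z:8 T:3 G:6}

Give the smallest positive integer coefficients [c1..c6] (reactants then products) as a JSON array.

Coefficients: [5, 3, 3, 2, 6, 4]

R: 5·0+3·0+3·0+2·4+6·0 = 8 | 4·2 = 8
X: 5·1+3·3+3·2+2·0+6·0 = 20 | 4·5 = 20
Z: 5·3+3·1+3·0+2·7+6·0 = 32 | 4·8 = 32
T: 5·0+3·0+3·0+2·0+6·2 = 12 | 4·3 = 12
G: 5·0+3·2+3·6+2·0+6·0 = 24 | 4·6 = 24
gcd(5,3,3,2,6,4) = 1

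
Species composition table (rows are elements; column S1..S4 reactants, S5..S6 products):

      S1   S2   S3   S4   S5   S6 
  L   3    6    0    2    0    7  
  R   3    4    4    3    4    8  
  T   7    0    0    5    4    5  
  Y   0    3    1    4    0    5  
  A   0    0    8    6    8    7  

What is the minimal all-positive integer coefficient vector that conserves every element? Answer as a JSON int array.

Coefficients: [2, 3, 3, 2, 1, 4]

L: 2·3+3·6+3·0+2·2 = 28 | 1·0+4·7 = 28
R: 2·3+3·4+3·4+2·3 = 36 | 1·4+4·8 = 36
T: 2·7+3·0+3·0+2·5 = 24 | 1·4+4·5 = 24
Y: 2·0+3·3+3·1+2·4 = 20 | 1·0+4·5 = 20
A: 2·0+3·0+3·8+2·6 = 36 | 1·8+4·7 = 36
gcd(2,3,3,2,1,4) = 1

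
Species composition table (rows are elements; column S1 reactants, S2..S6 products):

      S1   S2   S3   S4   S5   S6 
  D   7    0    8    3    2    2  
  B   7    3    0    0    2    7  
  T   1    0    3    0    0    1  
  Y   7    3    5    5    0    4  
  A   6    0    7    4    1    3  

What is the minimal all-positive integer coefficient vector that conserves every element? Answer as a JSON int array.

D: 4·7 = 28 | 3·0+1·8+2·3+6·2+1·2 = 28
B: 4·7 = 28 | 3·3+1·0+2·0+6·2+1·7 = 28
T: 4·1 = 4 | 3·0+1·3+2·0+6·0+1·1 = 4
Y: 4·7 = 28 | 3·3+1·5+2·5+6·0+1·4 = 28
A: 4·6 = 24 | 3·0+1·7+2·4+6·1+1·3 = 24
gcd(4,3,1,2,6,1) = 1

Coefficients: [4, 3, 1, 2, 6, 1]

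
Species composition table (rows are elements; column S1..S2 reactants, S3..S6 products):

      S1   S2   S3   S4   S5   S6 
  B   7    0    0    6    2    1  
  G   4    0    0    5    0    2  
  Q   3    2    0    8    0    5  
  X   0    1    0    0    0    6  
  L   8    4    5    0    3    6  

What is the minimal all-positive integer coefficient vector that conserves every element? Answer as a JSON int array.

Coefficients: [3, 6, 6, 2, 4, 1]

B: 3·7+6·0 = 21 | 6·0+2·6+4·2+1·1 = 21
G: 3·4+6·0 = 12 | 6·0+2·5+4·0+1·2 = 12
Q: 3·3+6·2 = 21 | 6·0+2·8+4·0+1·5 = 21
X: 3·0+6·1 = 6 | 6·0+2·0+4·0+1·6 = 6
L: 3·8+6·4 = 48 | 6·5+2·0+4·3+1·6 = 48
gcd(3,6,6,2,4,1) = 1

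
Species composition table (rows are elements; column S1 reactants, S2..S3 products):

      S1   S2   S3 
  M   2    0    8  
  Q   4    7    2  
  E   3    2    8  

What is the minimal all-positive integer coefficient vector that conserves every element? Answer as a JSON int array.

M: 4·2 = 8 | 2·0+1·8 = 8
Q: 4·4 = 16 | 2·7+1·2 = 16
E: 4·3 = 12 | 2·2+1·8 = 12
gcd(4,2,1) = 1

Coefficients: [4, 2, 1]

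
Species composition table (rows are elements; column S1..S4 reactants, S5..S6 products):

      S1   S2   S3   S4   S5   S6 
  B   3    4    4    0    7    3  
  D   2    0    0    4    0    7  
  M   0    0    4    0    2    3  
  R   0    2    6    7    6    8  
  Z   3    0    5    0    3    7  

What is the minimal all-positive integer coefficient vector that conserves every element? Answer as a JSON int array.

B: 3·3+4·4+4·4+2·0 = 41 | 5·7+2·3 = 41
D: 3·2+4·0+4·0+2·4 = 14 | 5·0+2·7 = 14
M: 3·0+4·0+4·4+2·0 = 16 | 5·2+2·3 = 16
R: 3·0+4·2+4·6+2·7 = 46 | 5·6+2·8 = 46
Z: 3·3+4·0+4·5+2·0 = 29 | 5·3+2·7 = 29
gcd(3,4,4,2,5,2) = 1

Coefficients: [3, 4, 4, 2, 5, 2]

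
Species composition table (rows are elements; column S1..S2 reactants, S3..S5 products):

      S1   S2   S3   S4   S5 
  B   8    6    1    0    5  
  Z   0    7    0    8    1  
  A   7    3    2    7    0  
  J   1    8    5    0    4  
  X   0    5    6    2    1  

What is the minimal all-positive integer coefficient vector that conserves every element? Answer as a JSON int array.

B: 1·8+3·6 = 26 | 1·1+2·0+5·5 = 26
Z: 1·0+3·7 = 21 | 1·0+2·8+5·1 = 21
A: 1·7+3·3 = 16 | 1·2+2·7+5·0 = 16
J: 1·1+3·8 = 25 | 1·5+2·0+5·4 = 25
X: 1·0+3·5 = 15 | 1·6+2·2+5·1 = 15
gcd(1,3,1,2,5) = 1

Coefficients: [1, 3, 1, 2, 5]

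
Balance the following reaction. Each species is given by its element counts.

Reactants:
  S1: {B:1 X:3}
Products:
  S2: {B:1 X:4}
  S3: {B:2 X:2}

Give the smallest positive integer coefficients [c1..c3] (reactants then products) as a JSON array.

B: 6·1 = 6 | 4·1+1·2 = 6
X: 6·3 = 18 | 4·4+1·2 = 18
gcd(6,4,1) = 1

Coefficients: [6, 4, 1]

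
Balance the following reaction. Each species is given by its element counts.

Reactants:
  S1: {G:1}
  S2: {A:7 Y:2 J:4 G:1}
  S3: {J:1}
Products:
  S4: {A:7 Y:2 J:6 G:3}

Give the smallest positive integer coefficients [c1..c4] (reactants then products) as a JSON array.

Coefficients: [2, 1, 2, 1]

A: 2·0+1·7+2·0 = 7 | 1·7 = 7
Y: 2·0+1·2+2·0 = 2 | 1·2 = 2
J: 2·0+1·4+2·1 = 6 | 1·6 = 6
G: 2·1+1·1+2·0 = 3 | 1·3 = 3
gcd(2,1,2,1) = 1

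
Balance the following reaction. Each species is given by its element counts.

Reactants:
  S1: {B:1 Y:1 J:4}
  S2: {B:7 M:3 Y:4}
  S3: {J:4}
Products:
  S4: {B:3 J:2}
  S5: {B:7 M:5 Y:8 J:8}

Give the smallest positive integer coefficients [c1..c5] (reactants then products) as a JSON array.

B: 4·1+5·7+5·0 = 39 | 6·3+3·7 = 39
M: 4·0+5·3+5·0 = 15 | 6·0+3·5 = 15
Y: 4·1+5·4+5·0 = 24 | 6·0+3·8 = 24
J: 4·4+5·0+5·4 = 36 | 6·2+3·8 = 36
gcd(4,5,5,6,3) = 1

Coefficients: [4, 5, 5, 6, 3]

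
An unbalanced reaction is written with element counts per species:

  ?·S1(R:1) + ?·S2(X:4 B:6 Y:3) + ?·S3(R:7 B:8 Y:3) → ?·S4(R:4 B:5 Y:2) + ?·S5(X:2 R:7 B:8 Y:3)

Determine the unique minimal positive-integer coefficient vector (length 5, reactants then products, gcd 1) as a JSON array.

Coefficients: [3, 1, 5, 6, 2]

X: 3·0+1·4+5·0 = 4 | 6·0+2·2 = 4
R: 3·1+1·0+5·7 = 38 | 6·4+2·7 = 38
B: 3·0+1·6+5·8 = 46 | 6·5+2·8 = 46
Y: 3·0+1·3+5·3 = 18 | 6·2+2·3 = 18
gcd(3,1,5,6,2) = 1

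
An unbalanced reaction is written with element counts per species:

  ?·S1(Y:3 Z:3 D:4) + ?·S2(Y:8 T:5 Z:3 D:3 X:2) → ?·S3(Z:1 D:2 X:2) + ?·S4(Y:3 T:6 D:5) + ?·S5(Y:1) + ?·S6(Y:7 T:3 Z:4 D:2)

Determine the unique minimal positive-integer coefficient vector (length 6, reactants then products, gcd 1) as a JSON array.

Y: 2·3+3·8 = 30 | 3·0+1·3+6·1+3·7 = 30
T: 2·0+3·5 = 15 | 3·0+1·6+6·0+3·3 = 15
Z: 2·3+3·3 = 15 | 3·1+1·0+6·0+3·4 = 15
D: 2·4+3·3 = 17 | 3·2+1·5+6·0+3·2 = 17
X: 2·0+3·2 = 6 | 3·2+1·0+6·0+3·0 = 6
gcd(2,3,3,1,6,3) = 1

Coefficients: [2, 3, 3, 1, 6, 3]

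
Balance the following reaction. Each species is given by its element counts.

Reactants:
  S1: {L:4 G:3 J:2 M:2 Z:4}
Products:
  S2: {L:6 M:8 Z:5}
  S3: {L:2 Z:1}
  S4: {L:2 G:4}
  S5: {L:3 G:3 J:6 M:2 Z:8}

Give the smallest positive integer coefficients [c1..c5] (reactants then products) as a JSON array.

Coefficients: [6, 1, 3, 3, 2]

L: 6·4 = 24 | 1·6+3·2+3·2+2·3 = 24
G: 6·3 = 18 | 1·0+3·0+3·4+2·3 = 18
J: 6·2 = 12 | 1·0+3·0+3·0+2·6 = 12
M: 6·2 = 12 | 1·8+3·0+3·0+2·2 = 12
Z: 6·4 = 24 | 1·5+3·1+3·0+2·8 = 24
gcd(6,1,3,3,2) = 1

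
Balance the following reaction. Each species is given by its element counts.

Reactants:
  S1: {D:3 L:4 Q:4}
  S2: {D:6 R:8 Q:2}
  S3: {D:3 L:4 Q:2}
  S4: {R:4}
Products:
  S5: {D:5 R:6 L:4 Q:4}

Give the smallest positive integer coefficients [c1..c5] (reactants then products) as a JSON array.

D: 4·3+2·6+2·3+5·0 = 30 | 6·5 = 30
R: 4·0+2·8+2·0+5·4 = 36 | 6·6 = 36
L: 4·4+2·0+2·4+5·0 = 24 | 6·4 = 24
Q: 4·4+2·2+2·2+5·0 = 24 | 6·4 = 24
gcd(4,2,2,5,6) = 1

Coefficients: [4, 2, 2, 5, 6]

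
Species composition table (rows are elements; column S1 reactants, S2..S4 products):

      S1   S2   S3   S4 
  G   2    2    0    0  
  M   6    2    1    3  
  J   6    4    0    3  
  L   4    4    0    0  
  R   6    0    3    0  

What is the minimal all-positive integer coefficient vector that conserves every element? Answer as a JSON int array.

Coefficients: [3, 3, 6, 2]

G: 3·2 = 6 | 3·2+6·0+2·0 = 6
M: 3·6 = 18 | 3·2+6·1+2·3 = 18
J: 3·6 = 18 | 3·4+6·0+2·3 = 18
L: 3·4 = 12 | 3·4+6·0+2·0 = 12
R: 3·6 = 18 | 3·0+6·3+2·0 = 18
gcd(3,3,6,2) = 1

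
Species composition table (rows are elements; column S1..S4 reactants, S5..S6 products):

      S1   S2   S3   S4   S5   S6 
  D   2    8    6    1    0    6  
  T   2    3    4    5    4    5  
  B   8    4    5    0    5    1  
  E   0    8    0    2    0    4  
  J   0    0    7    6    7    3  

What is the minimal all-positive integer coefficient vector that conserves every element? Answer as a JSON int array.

Coefficients: [2, 1, 2, 6, 5, 5]

D: 2·2+1·8+2·6+6·1 = 30 | 5·0+5·6 = 30
T: 2·2+1·3+2·4+6·5 = 45 | 5·4+5·5 = 45
B: 2·8+1·4+2·5+6·0 = 30 | 5·5+5·1 = 30
E: 2·0+1·8+2·0+6·2 = 20 | 5·0+5·4 = 20
J: 2·0+1·0+2·7+6·6 = 50 | 5·7+5·3 = 50
gcd(2,1,2,6,5,5) = 1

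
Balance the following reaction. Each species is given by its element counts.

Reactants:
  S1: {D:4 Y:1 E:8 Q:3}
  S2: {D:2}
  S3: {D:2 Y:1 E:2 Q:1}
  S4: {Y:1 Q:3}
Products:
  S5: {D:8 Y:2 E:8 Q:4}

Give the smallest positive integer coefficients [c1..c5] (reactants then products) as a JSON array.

Coefficients: [3, 6, 4, 1, 4]

D: 3·4+6·2+4·2+1·0 = 32 | 4·8 = 32
Y: 3·1+6·0+4·1+1·1 = 8 | 4·2 = 8
E: 3·8+6·0+4·2+1·0 = 32 | 4·8 = 32
Q: 3·3+6·0+4·1+1·3 = 16 | 4·4 = 16
gcd(3,6,4,1,4) = 1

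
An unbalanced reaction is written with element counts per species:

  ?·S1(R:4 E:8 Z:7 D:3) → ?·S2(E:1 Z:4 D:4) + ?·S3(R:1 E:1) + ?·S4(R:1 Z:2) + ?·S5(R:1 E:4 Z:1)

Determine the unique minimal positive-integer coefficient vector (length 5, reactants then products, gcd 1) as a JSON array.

Coefficients: [4, 3, 5, 5, 6]

R: 4·4 = 16 | 3·0+5·1+5·1+6·1 = 16
E: 4·8 = 32 | 3·1+5·1+5·0+6·4 = 32
Z: 4·7 = 28 | 3·4+5·0+5·2+6·1 = 28
D: 4·3 = 12 | 3·4+5·0+5·0+6·0 = 12
gcd(4,3,5,5,6) = 1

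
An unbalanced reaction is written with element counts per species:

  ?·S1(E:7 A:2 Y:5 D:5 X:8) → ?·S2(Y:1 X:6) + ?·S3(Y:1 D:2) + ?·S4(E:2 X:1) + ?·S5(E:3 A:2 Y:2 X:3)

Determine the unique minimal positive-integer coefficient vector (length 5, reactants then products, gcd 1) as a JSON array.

E: 2·7 = 14 | 1·0+5·0+4·2+2·3 = 14
A: 2·2 = 4 | 1·0+5·0+4·0+2·2 = 4
Y: 2·5 = 10 | 1·1+5·1+4·0+2·2 = 10
D: 2·5 = 10 | 1·0+5·2+4·0+2·0 = 10
X: 2·8 = 16 | 1·6+5·0+4·1+2·3 = 16
gcd(2,1,5,4,2) = 1

Coefficients: [2, 1, 5, 4, 2]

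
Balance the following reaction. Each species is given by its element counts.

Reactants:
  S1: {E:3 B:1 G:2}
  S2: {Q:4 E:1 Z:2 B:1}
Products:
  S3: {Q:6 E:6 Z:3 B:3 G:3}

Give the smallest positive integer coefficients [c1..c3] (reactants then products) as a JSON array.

Coefficients: [3, 3, 2]

Q: 3·0+3·4 = 12 | 2·6 = 12
E: 3·3+3·1 = 12 | 2·6 = 12
Z: 3·0+3·2 = 6 | 2·3 = 6
B: 3·1+3·1 = 6 | 2·3 = 6
G: 3·2+3·0 = 6 | 2·3 = 6
gcd(3,3,2) = 1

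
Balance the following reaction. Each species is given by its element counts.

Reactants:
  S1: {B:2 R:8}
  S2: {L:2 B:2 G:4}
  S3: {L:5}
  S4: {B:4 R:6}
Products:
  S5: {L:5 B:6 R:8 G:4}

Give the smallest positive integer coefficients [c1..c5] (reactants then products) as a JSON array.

L: 2·0+5·2+3·5+4·0 = 25 | 5·5 = 25
B: 2·2+5·2+3·0+4·4 = 30 | 5·6 = 30
R: 2·8+5·0+3·0+4·6 = 40 | 5·8 = 40
G: 2·0+5·4+3·0+4·0 = 20 | 5·4 = 20
gcd(2,5,3,4,5) = 1

Coefficients: [2, 5, 3, 4, 5]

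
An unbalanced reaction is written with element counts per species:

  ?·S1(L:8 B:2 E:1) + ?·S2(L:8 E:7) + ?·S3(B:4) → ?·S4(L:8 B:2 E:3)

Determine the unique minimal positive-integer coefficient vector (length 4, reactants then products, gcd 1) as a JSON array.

Coefficients: [4, 2, 1, 6]

L: 4·8+2·8+1·0 = 48 | 6·8 = 48
B: 4·2+2·0+1·4 = 12 | 6·2 = 12
E: 4·1+2·7+1·0 = 18 | 6·3 = 18
gcd(4,2,1,6) = 1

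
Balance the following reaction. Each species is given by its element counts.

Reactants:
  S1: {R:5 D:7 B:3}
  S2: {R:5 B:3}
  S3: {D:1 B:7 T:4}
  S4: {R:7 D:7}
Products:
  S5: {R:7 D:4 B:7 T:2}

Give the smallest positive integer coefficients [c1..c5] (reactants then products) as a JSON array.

Coefficients: [2, 5, 3, 1, 6]

R: 2·5+5·5+3·0+1·7 = 42 | 6·7 = 42
D: 2·7+5·0+3·1+1·7 = 24 | 6·4 = 24
B: 2·3+5·3+3·7+1·0 = 42 | 6·7 = 42
T: 2·0+5·0+3·4+1·0 = 12 | 6·2 = 12
gcd(2,5,3,1,6) = 1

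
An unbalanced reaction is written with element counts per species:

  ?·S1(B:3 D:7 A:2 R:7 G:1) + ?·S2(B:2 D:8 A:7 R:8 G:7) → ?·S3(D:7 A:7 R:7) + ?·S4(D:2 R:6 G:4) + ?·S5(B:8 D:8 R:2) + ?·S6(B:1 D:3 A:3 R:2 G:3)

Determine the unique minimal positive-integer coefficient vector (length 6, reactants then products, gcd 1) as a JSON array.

B: 2·3+4·2 = 14 | 2·0+3·0+1·8+6·1 = 14
D: 2·7+4·8 = 46 | 2·7+3·2+1·8+6·3 = 46
A: 2·2+4·7 = 32 | 2·7+3·0+1·0+6·3 = 32
R: 2·7+4·8 = 46 | 2·7+3·6+1·2+6·2 = 46
G: 2·1+4·7 = 30 | 2·0+3·4+1·0+6·3 = 30
gcd(2,4,2,3,1,6) = 1

Coefficients: [2, 4, 2, 3, 1, 6]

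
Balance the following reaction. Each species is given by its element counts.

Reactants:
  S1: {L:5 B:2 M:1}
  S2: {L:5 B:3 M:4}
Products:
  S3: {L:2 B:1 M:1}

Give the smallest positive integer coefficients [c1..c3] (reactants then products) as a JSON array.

Coefficients: [1, 1, 5]

L: 1·5+1·5 = 10 | 5·2 = 10
B: 1·2+1·3 = 5 | 5·1 = 5
M: 1·1+1·4 = 5 | 5·1 = 5
gcd(1,1,5) = 1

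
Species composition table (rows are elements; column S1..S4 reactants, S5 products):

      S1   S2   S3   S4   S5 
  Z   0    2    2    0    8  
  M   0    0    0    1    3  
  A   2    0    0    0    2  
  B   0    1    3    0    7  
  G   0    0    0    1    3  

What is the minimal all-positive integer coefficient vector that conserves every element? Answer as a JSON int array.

Z: 2·0+5·2+3·2+6·0 = 16 | 2·8 = 16
M: 2·0+5·0+3·0+6·1 = 6 | 2·3 = 6
A: 2·2+5·0+3·0+6·0 = 4 | 2·2 = 4
B: 2·0+5·1+3·3+6·0 = 14 | 2·7 = 14
G: 2·0+5·0+3·0+6·1 = 6 | 2·3 = 6
gcd(2,5,3,6,2) = 1

Coefficients: [2, 5, 3, 6, 2]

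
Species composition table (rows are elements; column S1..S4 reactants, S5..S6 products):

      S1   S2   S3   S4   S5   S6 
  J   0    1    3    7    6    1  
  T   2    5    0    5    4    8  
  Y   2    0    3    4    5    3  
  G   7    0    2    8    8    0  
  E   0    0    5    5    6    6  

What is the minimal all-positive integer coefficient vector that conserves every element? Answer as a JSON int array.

J: 2·0+3·1+5·3+1·7 = 25 | 4·6+1·1 = 25
T: 2·2+3·5+5·0+1·5 = 24 | 4·4+1·8 = 24
Y: 2·2+3·0+5·3+1·4 = 23 | 4·5+1·3 = 23
G: 2·7+3·0+5·2+1·8 = 32 | 4·8+1·0 = 32
E: 2·0+3·0+5·5+1·5 = 30 | 4·6+1·6 = 30
gcd(2,3,5,1,4,1) = 1

Coefficients: [2, 3, 5, 1, 4, 1]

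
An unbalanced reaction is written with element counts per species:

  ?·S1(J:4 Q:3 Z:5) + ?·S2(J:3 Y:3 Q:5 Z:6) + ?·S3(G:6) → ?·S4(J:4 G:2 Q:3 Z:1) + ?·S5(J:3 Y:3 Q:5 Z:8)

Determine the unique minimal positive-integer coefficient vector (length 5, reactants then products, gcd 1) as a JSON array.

J: 3·4+6·3+1·0 = 30 | 3·4+6·3 = 30
Y: 3·0+6·3+1·0 = 18 | 3·0+6·3 = 18
G: 3·0+6·0+1·6 = 6 | 3·2+6·0 = 6
Q: 3·3+6·5+1·0 = 39 | 3·3+6·5 = 39
Z: 3·5+6·6+1·0 = 51 | 3·1+6·8 = 51
gcd(3,6,1,3,6) = 1

Coefficients: [3, 6, 1, 3, 6]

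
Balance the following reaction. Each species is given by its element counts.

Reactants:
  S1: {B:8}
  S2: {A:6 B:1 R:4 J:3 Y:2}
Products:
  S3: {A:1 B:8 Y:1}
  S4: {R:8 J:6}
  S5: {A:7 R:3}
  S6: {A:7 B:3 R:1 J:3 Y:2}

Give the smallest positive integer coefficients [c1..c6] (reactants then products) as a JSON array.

A: 4·0+3·6 = 18 | 4·1+1·0+1·7+1·7 = 18
B: 4·8+3·1 = 35 | 4·8+1·0+1·0+1·3 = 35
R: 4·0+3·4 = 12 | 4·0+1·8+1·3+1·1 = 12
J: 4·0+3·3 = 9 | 4·0+1·6+1·0+1·3 = 9
Y: 4·0+3·2 = 6 | 4·1+1·0+1·0+1·2 = 6
gcd(4,3,4,1,1,1) = 1

Coefficients: [4, 3, 4, 1, 1, 1]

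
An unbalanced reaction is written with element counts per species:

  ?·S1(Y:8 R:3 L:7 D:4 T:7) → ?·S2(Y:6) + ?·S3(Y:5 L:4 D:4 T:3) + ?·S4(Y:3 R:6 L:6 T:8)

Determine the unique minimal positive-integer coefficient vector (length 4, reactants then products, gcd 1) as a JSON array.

Y: 4·8 = 32 | 1·6+4·5+2·3 = 32
R: 4·3 = 12 | 1·0+4·0+2·6 = 12
L: 4·7 = 28 | 1·0+4·4+2·6 = 28
D: 4·4 = 16 | 1·0+4·4+2·0 = 16
T: 4·7 = 28 | 1·0+4·3+2·8 = 28
gcd(4,1,4,2) = 1

Coefficients: [4, 1, 4, 2]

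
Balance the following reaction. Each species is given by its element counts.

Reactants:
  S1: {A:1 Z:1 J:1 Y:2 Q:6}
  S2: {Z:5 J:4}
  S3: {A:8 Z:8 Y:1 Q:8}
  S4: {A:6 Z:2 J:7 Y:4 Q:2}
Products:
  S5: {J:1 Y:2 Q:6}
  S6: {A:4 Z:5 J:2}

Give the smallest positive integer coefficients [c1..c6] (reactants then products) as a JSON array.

Coefficients: [2, 2, 2, 1, 5, 6]

A: 2·1+2·0+2·8+1·6 = 24 | 5·0+6·4 = 24
Z: 2·1+2·5+2·8+1·2 = 30 | 5·0+6·5 = 30
J: 2·1+2·4+2·0+1·7 = 17 | 5·1+6·2 = 17
Y: 2·2+2·0+2·1+1·4 = 10 | 5·2+6·0 = 10
Q: 2·6+2·0+2·8+1·2 = 30 | 5·6+6·0 = 30
gcd(2,2,2,1,5,6) = 1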